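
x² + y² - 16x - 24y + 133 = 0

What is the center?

(8, 12)

Rearranging, (x² - 16x) + (y² - 24y) = -133.
Completing the square gives (x - 8)² + (y - 12)² = -133 + 64 + 144 = 75.
So (x - 8)² + (y - 12)² = 75.
Circle centered at (8, 12) with r² = 75.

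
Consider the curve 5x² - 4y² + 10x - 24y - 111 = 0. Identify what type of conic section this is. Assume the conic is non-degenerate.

hyperbola

No xy term. Coefficients of x² and y² are A = 5, C = -4.
A and C have opposite signs ⇒ hyperbola.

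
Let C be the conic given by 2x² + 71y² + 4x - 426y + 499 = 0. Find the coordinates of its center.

(-1, 3)

Group: 2(x² + 2x) + 71(y² - 6y) = -499
Completing the square gives 2(x + 1)² + 71(y - 3)² = -499 + 2 + 639 = 142.
Dividing both sides by 142: (x + 1)²/71 + (y - 3)²/2 = 1
Ellipse with center (-1, 3).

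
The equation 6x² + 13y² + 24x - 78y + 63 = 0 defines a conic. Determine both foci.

(-2 - √7, 3) and (-2 + √7, 3)

Rearranging, 6(x² + 4x) + 13(y² - 6y) = -63.
Complete the square: 6(x + 2)² + 13(y - 3)² = -63 + 24 + 117 = 78
Divide through by 78 to get (x + 2)²/13 + (y - 3)²/6 = 1.
Ellipse, center (-2, 3), major axis horizontal; a² = 13, b² = 6.
c² = a² - b² = 13 - 6 = 7, so c = √7.
Foci lie on the horizontal axis through the center: (h ± c, k).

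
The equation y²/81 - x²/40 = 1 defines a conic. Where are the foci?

Center (0, 0). The positive term is the y-term, so the transverse axis is vertical; a² = 81, b² = 40.
c² = a² + b² = 81 + 40 = 121, so c = 11.
Foci lie on the vertical axis through the center: (h, k ± c).

(0, -11) and (0, 11)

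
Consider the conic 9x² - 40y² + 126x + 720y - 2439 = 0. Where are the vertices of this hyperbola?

Collect terms: 9(x² + 14x) -40(y² - 18y) = 2439
Complete the square in x and y: 9(x + 7)² -40(y - 9)² = 2439 + 441 - 3240 = -360
Divide by -360: (y - 9)²/9 - (x + 7)²/40 = 1
Hyperbola, center (-7, 9), transverse axis vertical; a² = 9, b² = 40.
a = 3. Vertices at (h, k ± a).

(-7, 6) and (-7, 12)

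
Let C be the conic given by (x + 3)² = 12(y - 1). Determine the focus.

(-3, 4)

Vertex (-3, 1); 4p = 12 so p = 3. Opens up.
Focus is p units from the vertex along the axis: (h, k + p).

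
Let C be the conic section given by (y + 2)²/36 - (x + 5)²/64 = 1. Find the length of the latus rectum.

Center (-5, -2). The positive term is the y-term, so the transverse axis is vertical; a² = 36, b² = 64.
Latus rectum length = 2b²/a = 2·64/6 = 64/3.

64/3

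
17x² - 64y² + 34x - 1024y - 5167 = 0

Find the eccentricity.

e = 9/8

Rearranging, 17(x² + 2x) -64(y² + 16y) = 5167.
Completing the square gives 17(x + 1)² -64(y + 8)² = 5167 + 17 - 4096 = 1088.
Dividing both sides by 1088: (x + 1)²/64 - (y + 8)²/17 = 1
Hyperbola, center (-1, -8), transverse axis horizontal; a² = 64, b² = 17.
c² = a² + b² = 81, so c = 9.
e = c/a = 9/8.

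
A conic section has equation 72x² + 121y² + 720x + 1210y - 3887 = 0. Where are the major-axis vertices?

Group: 72(x² + 10x) + 121(y² + 10y) = 3887
Complete the square: 72(x + 5)² + 121(y + 5)² = 3887 + 1800 + 3025 = 8712
Dividing both sides by 8712: (x + 5)²/121 + (y + 5)²/72 = 1
Ellipse, center (-5, -5), major axis horizontal; a² = 121, b² = 72.
a = 11. Vertices at (h ± a, k).

(-16, -5) and (6, -5)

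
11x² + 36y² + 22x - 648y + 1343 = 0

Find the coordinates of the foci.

(-11, 9) and (9, 9)

Rearranging, 11(x² + 2x) + 36(y² - 18y) = -1343.
Completing the square gives 11(x + 1)² + 36(y - 9)² = -1343 + 11 + 2916 = 1584.
Dividing both sides by 1584: (x + 1)²/144 + (y - 9)²/44 = 1
Ellipse, center (-1, 9), major axis horizontal; a² = 144, b² = 44.
c² = a² - b² = 144 - 44 = 100, so c = 10.
Foci lie on the horizontal axis through the center: (h ± c, k).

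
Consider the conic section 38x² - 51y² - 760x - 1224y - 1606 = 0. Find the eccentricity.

e = √3382/38

Rearranging, 38(x² - 20x) -51(y² + 24y) = 1606.
Complete the square: 38(x - 10)² -51(y + 12)² = 1606 + 3800 - 7344 = -1938
Divide through by -1938 to get (y + 12)²/38 - (x - 10)²/51 = 1.
Hyperbola, center (10, -12), transverse axis vertical; a² = 38, b² = 51.
c² = a² + b² = 89, so c = √89.
e = c/a = √89/√38 = √3382/38.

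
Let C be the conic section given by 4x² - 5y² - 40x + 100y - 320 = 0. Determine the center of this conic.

(5, 10)

Rearranging, 4(x² - 10x) -5(y² - 20y) = 320.
Completing the square gives 4(x - 5)² -5(y - 10)² = 320 + 100 - 500 = -80.
Divide through by -80 to get (y - 10)²/16 - (x - 5)²/20 = 1.
Hyperbola with center (5, 10).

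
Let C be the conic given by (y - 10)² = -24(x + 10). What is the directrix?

x = -4

Vertex (-10, 10); 4p = -24 so p = -6. Opens left.
Directrix is the vertical line x = h − p = -10 − (-6) = -4.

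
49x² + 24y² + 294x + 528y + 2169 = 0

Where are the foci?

(-3, -16) and (-3, -6)

Collect terms: 49(x² + 6x) + 24(y² + 22y) = -2169
49(x + 3)² + 24(y + 11)² = -2169 + 441 + 2904 = 1176
Divide by 1176: (x + 3)²/24 + (y + 11)²/49 = 1
Ellipse, center (-3, -11), major axis vertical; a² = 49, b² = 24.
c² = a² - b² = 49 - 24 = 25, so c = 5.
Foci lie on the vertical axis through the center: (h, k ± c).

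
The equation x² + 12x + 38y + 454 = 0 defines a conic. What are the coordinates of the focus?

Only x is squared. Complete the square in x: (x + 6)² = -38(y + 11).
Vertex (-6, -11); 4p = -38 so p = -19/2. Opens down.
Focus is p units from the vertex along the axis: (h, k + p).

(-6, -41/2)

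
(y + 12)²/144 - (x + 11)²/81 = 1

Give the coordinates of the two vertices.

(-11, -24) and (-11, 0)

Center (-11, -12). The positive term is the y-term, so the transverse axis is vertical; a² = 144, b² = 81.
a = 12. Vertices at (h, k ± a).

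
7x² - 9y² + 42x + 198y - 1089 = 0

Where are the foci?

(-7, 11) and (1, 11)

Group the x- and y-terms: 7(x² + 6x) -9(y² - 22y) = 1089
Completing the square gives 7(x + 3)² -9(y - 11)² = 1089 + 63 - 1089 = 63.
Divide by 63: (x + 3)²/9 - (y - 11)²/7 = 1
Hyperbola, center (-3, 11), transverse axis horizontal; a² = 9, b² = 7.
c² = a² + b² = 9 + 7 = 16, so c = 4.
Foci lie on the horizontal axis through the center: (h ± c, k).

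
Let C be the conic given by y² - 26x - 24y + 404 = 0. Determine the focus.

Only y is squared. Complete the square in y: (y - 12)² = 26(x - 10).
Vertex (10, 12); 4p = 26 so p = 13/2. Opens right.
Focus is p units from the vertex along the axis: (h + p, k).

(33/2, 12)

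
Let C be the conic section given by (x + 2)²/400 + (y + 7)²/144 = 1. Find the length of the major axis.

40

Center (-2, -7). The larger denominator 400 sits under the x-term, so the major axis is horizontal; a² = 400, b² = 144.
a² = 400 so a = 20; the major axis has length 2a = 40.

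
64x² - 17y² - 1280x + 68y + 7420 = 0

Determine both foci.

(10, -7) and (10, 11)

Group: 64(x² - 20x) -17(y² - 4y) = -7420
Complete the square: 64(x - 10)² -17(y - 2)² = -7420 + 6400 - 68 = -1088
Divide through by -1088 to get (y - 2)²/64 - (x - 10)²/17 = 1.
Hyperbola, center (10, 2), transverse axis vertical; a² = 64, b² = 17.
c² = a² + b² = 64 + 17 = 81, so c = 9.
Foci lie on the vertical axis through the center: (h, k ± c).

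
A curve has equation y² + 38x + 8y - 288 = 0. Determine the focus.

Only y is squared. Complete the square in y: (y + 4)² = -38(x - 8).
Vertex (8, -4); 4p = -38 so p = -19/2. Opens left.
Focus is p units from the vertex along the axis: (h + p, k).

(-3/2, -4)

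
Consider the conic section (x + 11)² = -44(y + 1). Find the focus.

Vertex (-11, -1); 4p = -44 so p = -11. Opens down.
Focus is p units from the vertex along the axis: (h, k + p).

(-11, -12)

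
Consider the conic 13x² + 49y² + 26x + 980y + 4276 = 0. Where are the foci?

(-7, -10) and (5, -10)

13(x² + 2x) + 49(y² + 20y) = -4276
Complete the square in x and y: 13(x + 1)² + 49(y + 10)² = -4276 + 13 + 4900 = 637
Divide by 637: (x + 1)²/49 + (y + 10)²/13 = 1
Ellipse, center (-1, -10), major axis horizontal; a² = 49, b² = 13.
c² = a² - b² = 49 - 13 = 36, so c = 6.
Foci lie on the horizontal axis through the center: (h ± c, k).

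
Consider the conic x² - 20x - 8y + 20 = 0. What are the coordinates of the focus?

Only x is squared. Complete the square in x: (x - 10)² = 8(y + 10).
Vertex (10, -10); 4p = 8 so p = 2. Opens up.
Focus is p units from the vertex along the axis: (h, k + p).

(10, -8)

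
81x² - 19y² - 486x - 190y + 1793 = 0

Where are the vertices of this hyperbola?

(3, -14) and (3, 4)

Collect terms: 81(x² - 6x) -19(y² + 10y) = -1793
Completing the square gives 81(x - 3)² -19(y + 5)² = -1793 + 729 - 475 = -1539.
Divide by -1539: (y + 5)²/81 - (x - 3)²/19 = 1
Hyperbola, center (3, -5), transverse axis vertical; a² = 81, b² = 19.
a = 9. Vertices at (h, k ± a).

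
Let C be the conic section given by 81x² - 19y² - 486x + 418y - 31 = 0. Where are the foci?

Group the x- and y-terms: 81(x² - 6x) -19(y² - 22y) = 31
Complete the square in x and y: 81(x - 3)² -19(y - 11)² = 31 + 729 - 2299 = -1539
Divide through by -1539 to get (y - 11)²/81 - (x - 3)²/19 = 1.
Hyperbola, center (3, 11), transverse axis vertical; a² = 81, b² = 19.
c² = a² + b² = 81 + 19 = 100, so c = 10.
Foci lie on the vertical axis through the center: (h, k ± c).

(3, 1) and (3, 21)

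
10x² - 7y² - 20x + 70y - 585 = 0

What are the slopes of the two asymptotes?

Rearranging, 10(x² - 2x) -7(y² - 10y) = 585.
Complete the square in x and y: 10(x - 1)² -7(y - 5)² = 585 + 10 - 175 = 420
Dividing both sides by 420: (x - 1)²/42 - (y - 5)²/60 = 1
Hyperbola, center (1, 5), transverse axis horizontal; a² = 42, b² = 60.
For a horizontal hyperbola the asymptotes have slope ±b/a.
Here that is ±2√15/√42 = ±√70/7.

√70/7 and -√70/7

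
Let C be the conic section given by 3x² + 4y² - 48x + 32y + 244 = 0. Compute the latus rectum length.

Group the x- and y-terms: 3(x² - 16x) + 4(y² + 8y) = -244
Complete the square: 3(x - 8)² + 4(y + 4)² = -244 + 192 + 64 = 12
Dividing both sides by 12: (x - 8)²/4 + (y + 4)²/3 = 1
Ellipse, center (8, -4), major axis horizontal; a² = 4, b² = 3.
Latus rectum length = 2b²/a = 2·3/2 = 3.

3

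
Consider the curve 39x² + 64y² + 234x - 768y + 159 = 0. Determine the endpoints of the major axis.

Group the x- and y-terms: 39(x² + 6x) + 64(y² - 12y) = -159
Complete the square: 39(x + 3)² + 64(y - 6)² = -159 + 351 + 2304 = 2496
Divide by 2496: (x + 3)²/64 + (y - 6)²/39 = 1
Ellipse, center (-3, 6), major axis horizontal; a² = 64, b² = 39.
a = 8. Vertices at (h ± a, k).

(-11, 6) and (5, 6)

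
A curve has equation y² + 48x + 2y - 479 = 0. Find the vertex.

(10, -1)

Only y is squared. Complete the square in y: (y + 1)² = -48(x - 10).
Vertex (10, -1); 4p = -48 so p = -12. Opens left.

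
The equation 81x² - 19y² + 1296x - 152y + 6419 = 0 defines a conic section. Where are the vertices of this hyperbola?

Group the x- and y-terms: 81(x² + 16x) -19(y² + 8y) = -6419
Complete the square: 81(x + 8)² -19(y + 4)² = -6419 + 5184 - 304 = -1539
Divide by -1539: (y + 4)²/81 - (x + 8)²/19 = 1
Hyperbola, center (-8, -4), transverse axis vertical; a² = 81, b² = 19.
a = 9. Vertices at (h, k ± a).

(-8, -13) and (-8, 5)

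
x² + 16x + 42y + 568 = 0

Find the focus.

(-8, -45/2)

Only x is squared. Complete the square in x: (x + 8)² = -42(y + 12).
Vertex (-8, -12); 4p = -42 so p = -21/2. Opens down.
Focus is p units from the vertex along the axis: (h, k + p).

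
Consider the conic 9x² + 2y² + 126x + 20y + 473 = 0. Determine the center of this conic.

(-7, -5)

9(x² + 14x) + 2(y² + 10y) = -473
Complete the square: 9(x + 7)² + 2(y + 5)² = -473 + 441 + 50 = 18
Divide by 18: (x + 7)²/2 + (y + 5)²/9 = 1
Ellipse with center (-7, -5).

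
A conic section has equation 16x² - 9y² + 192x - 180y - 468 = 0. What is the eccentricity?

e = 5/3

Rearranging, 16(x² + 12x) -9(y² + 20y) = 468.
16(x + 6)² -9(y + 10)² = 468 + 576 - 900 = 144
Divide through by 144 to get (x + 6)²/9 - (y + 10)²/16 = 1.
Hyperbola, center (-6, -10), transverse axis horizontal; a² = 9, b² = 16.
c² = a² + b² = 25, so c = 5.
e = c/a = 5/3.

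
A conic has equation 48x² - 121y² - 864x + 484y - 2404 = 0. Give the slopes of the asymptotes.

Group: 48(x² - 18x) -121(y² - 4y) = 2404
Complete the square: 48(x - 9)² -121(y - 2)² = 2404 + 3888 - 484 = 5808
Divide by 5808: (x - 9)²/121 - (y - 2)²/48 = 1
Hyperbola, center (9, 2), transverse axis horizontal; a² = 121, b² = 48.
For a horizontal hyperbola the asymptotes have slope ±b/a.
Here that is ±4√3/11.

4√3/11 and -4√3/11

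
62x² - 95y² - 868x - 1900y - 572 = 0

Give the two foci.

Collect terms: 62(x² - 14x) -95(y² + 20y) = 572
62(x - 7)² -95(y + 10)² = 572 + 3038 - 9500 = -5890
Dividing both sides by -5890: (y + 10)²/62 - (x - 7)²/95 = 1
Hyperbola, center (7, -10), transverse axis vertical; a² = 62, b² = 95.
c² = a² + b² = 62 + 95 = 157, so c = √157.
Foci lie on the vertical axis through the center: (h, k ± c).

(7, -10 - √157) and (7, -10 + √157)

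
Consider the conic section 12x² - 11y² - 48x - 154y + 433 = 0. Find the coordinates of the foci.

Rearranging, 12(x² - 4x) -11(y² + 14y) = -433.
Complete the square in x and y: 12(x - 2)² -11(y + 7)² = -433 + 48 - 539 = -924
Divide through by -924 to get (y + 7)²/84 - (x - 2)²/77 = 1.
Hyperbola, center (2, -7), transverse axis vertical; a² = 84, b² = 77.
c² = a² + b² = 84 + 77 = 161, so c = √161.
Foci lie on the vertical axis through the center: (h, k ± c).

(2, -7 - √161) and (2, -7 + √161)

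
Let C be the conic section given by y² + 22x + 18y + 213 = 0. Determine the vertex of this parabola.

(-6, -9)

Only y is squared. Complete the square in y: (y + 9)² = -22(x + 6).
Vertex (-6, -9); 4p = -22 so p = -11/2. Opens left.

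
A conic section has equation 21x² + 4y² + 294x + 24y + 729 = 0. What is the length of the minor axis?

8

Group: 21(x² + 14x) + 4(y² + 6y) = -729
Completing the square gives 21(x + 7)² + 4(y + 3)² = -729 + 1029 + 36 = 336.
Dividing both sides by 336: (x + 7)²/16 + (y + 3)²/84 = 1
Ellipse, center (-7, -3), major axis vertical; a² = 84, b² = 16.
b² = 16 so b = 4; the minor axis has length 2b = 8.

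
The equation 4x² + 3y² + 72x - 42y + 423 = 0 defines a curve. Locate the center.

(-9, 7)

Rearranging, 4(x² + 18x) + 3(y² - 14y) = -423.
Complete the square: 4(x + 9)² + 3(y - 7)² = -423 + 324 + 147 = 48
Divide through by 48 to get (x + 9)²/12 + (y - 7)²/16 = 1.
Ellipse with center (-9, 7).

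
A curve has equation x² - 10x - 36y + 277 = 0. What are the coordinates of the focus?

Only x is squared. Complete the square in x: (x - 5)² = 36(y - 7).
Vertex (5, 7); 4p = 36 so p = 9. Opens up.
Focus is p units from the vertex along the axis: (h, k + p).

(5, 16)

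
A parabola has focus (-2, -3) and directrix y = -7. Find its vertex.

(-2, -5)

The vertex is the midpoint between the focus and the directrix along the axis of symmetry.
Axis is vertical (directrix is horizontal). Vertex y-coordinate = (-3 + (-7))/2 = -5; x-coordinate = -2.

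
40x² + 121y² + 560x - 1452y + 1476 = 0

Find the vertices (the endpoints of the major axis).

Group: 40(x² + 14x) + 121(y² - 12y) = -1476
Completing the square gives 40(x + 7)² + 121(y - 6)² = -1476 + 1960 + 4356 = 4840.
Divide through by 4840 to get (x + 7)²/121 + (y - 6)²/40 = 1.
Ellipse, center (-7, 6), major axis horizontal; a² = 121, b² = 40.
a = 11. Vertices at (h ± a, k).

(-18, 6) and (4, 6)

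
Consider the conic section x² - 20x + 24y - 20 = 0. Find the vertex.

Only x is squared. Complete the square in x: (x - 10)² = -24(y - 5).
Vertex (10, 5); 4p = -24 so p = -6. Opens down.

(10, 5)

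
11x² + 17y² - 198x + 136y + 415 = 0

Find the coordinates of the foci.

(9 - 2√6, -4) and (9 + 2√6, -4)

11(x² - 18x) + 17(y² + 8y) = -415
11(x - 9)² + 17(y + 4)² = -415 + 891 + 272 = 748
Dividing both sides by 748: (x - 9)²/68 + (y + 4)²/44 = 1
Ellipse, center (9, -4), major axis horizontal; a² = 68, b² = 44.
c² = a² - b² = 68 - 44 = 24, so c = 2√6.
Foci lie on the horizontal axis through the center: (h ± c, k).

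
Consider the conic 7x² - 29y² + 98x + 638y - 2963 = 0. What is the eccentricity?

e = 6√7/7

Group the x- and y-terms: 7(x² + 14x) -29(y² - 22y) = 2963
Complete the square in x and y: 7(x + 7)² -29(y - 11)² = 2963 + 343 - 3509 = -203
Divide through by -203 to get (y - 11)²/7 - (x + 7)²/29 = 1.
Hyperbola, center (-7, 11), transverse axis vertical; a² = 7, b² = 29.
c² = a² + b² = 36, so c = 6.
e = c/a = 6/√7 = 6√7/7.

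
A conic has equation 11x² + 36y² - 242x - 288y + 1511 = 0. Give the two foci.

(6, 4) and (16, 4)

Group the x- and y-terms: 11(x² - 22x) + 36(y² - 8y) = -1511
Complete the square in x and y: 11(x - 11)² + 36(y - 4)² = -1511 + 1331 + 576 = 396
Divide through by 396 to get (x - 11)²/36 + (y - 4)²/11 = 1.
Ellipse, center (11, 4), major axis horizontal; a² = 36, b² = 11.
c² = a² - b² = 36 - 11 = 25, so c = 5.
Foci lie on the horizontal axis through the center: (h ± c, k).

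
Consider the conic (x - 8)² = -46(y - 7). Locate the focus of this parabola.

(8, -9/2)

Vertex (8, 7); 4p = -46 so p = -23/2. Opens down.
Focus is p units from the vertex along the axis: (h, k + p).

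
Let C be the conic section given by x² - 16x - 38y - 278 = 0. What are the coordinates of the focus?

Only x is squared. Complete the square in x: (x - 8)² = 38(y + 9).
Vertex (8, -9); 4p = 38 so p = 19/2. Opens up.
Focus is p units from the vertex along the axis: (h, k + p).

(8, 1/2)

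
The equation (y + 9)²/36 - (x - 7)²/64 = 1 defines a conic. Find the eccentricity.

e = 5/3

Center (7, -9). The positive term is the y-term, so the transverse axis is vertical; a² = 36, b² = 64.
c² = a² + b² = 100, so c = 10.
e = c/a = 10/6 = 5/3.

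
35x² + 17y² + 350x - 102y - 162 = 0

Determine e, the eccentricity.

e = 3√70/35

35(x² + 10x) + 17(y² - 6y) = 162
Complete the square: 35(x + 5)² + 17(y - 3)² = 162 + 875 + 153 = 1190
Divide through by 1190 to get (x + 5)²/34 + (y - 3)²/70 = 1.
Ellipse, center (-5, 3), major axis vertical; a² = 70, b² = 34.
c² = a² - b² = 36, so c = 6.
e = c/a = 6/√70 = 3√70/35.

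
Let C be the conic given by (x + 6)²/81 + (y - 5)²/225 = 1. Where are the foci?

(-6, -7) and (-6, 17)

Center (-6, 5). The larger denominator 225 sits under the y-term, so the major axis is vertical; a² = 225, b² = 81.
c² = a² - b² = 225 - 81 = 144, so c = 12.
Foci lie on the vertical axis through the center: (h, k ± c).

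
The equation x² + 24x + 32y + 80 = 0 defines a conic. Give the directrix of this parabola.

y = 10

Only x is squared. Complete the square in x: (x + 12)² = -32(y - 2).
Vertex (-12, 2); 4p = -32 so p = -8. Opens down.
Directrix is the horizontal line y = k − p = 2 − (-8) = 10.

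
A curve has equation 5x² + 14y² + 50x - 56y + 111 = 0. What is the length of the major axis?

2√14

Group: 5(x² + 10x) + 14(y² - 4y) = -111
Complete the square in x and y: 5(x + 5)² + 14(y - 2)² = -111 + 125 + 56 = 70
Divide through by 70 to get (x + 5)²/14 + (y - 2)²/5 = 1.
Ellipse, center (-5, 2), major axis horizontal; a² = 14, b² = 5.
a² = 14 so a = √14; the major axis has length 2a = 2√14.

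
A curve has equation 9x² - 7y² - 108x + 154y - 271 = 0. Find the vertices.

Rearranging, 9(x² - 12x) -7(y² - 22y) = 271.
Completing the square gives 9(x - 6)² -7(y - 11)² = 271 + 324 - 847 = -252.
Divide by -252: (y - 11)²/36 - (x - 6)²/28 = 1
Hyperbola, center (6, 11), transverse axis vertical; a² = 36, b² = 28.
a = 6. Vertices at (h, k ± a).

(6, 5) and (6, 17)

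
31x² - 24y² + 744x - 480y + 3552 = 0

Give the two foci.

Rearranging, 31(x² + 24x) -24(y² + 20y) = -3552.
Completing the square gives 31(x + 12)² -24(y + 10)² = -3552 + 4464 - 2400 = -1488.
Dividing both sides by -1488: (y + 10)²/62 - (x + 12)²/48 = 1
Hyperbola, center (-12, -10), transverse axis vertical; a² = 62, b² = 48.
c² = a² + b² = 62 + 48 = 110, so c = √110.
Foci lie on the vertical axis through the center: (h, k ± c).

(-12, -10 - √110) and (-12, -10 + √110)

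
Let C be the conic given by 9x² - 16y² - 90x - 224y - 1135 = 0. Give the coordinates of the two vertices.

(-3, -7) and (13, -7)

Group the x- and y-terms: 9(x² - 10x) -16(y² + 14y) = 1135
9(x - 5)² -16(y + 7)² = 1135 + 225 - 784 = 576
Divide by 576: (x - 5)²/64 - (y + 7)²/36 = 1
Hyperbola, center (5, -7), transverse axis horizontal; a² = 64, b² = 36.
a = 8. Vertices at (h ± a, k).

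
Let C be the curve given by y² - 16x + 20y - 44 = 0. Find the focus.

(-5, -10)

Only y is squared. Complete the square in y: (y + 10)² = 16(x + 9).
Vertex (-9, -10); 4p = 16 so p = 4. Opens right.
Focus is p units from the vertex along the axis: (h + p, k).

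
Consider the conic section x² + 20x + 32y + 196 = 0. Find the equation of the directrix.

y = 5

Only x is squared. Complete the square in x: (x + 10)² = -32(y + 3).
Vertex (-10, -3); 4p = -32 so p = -8. Opens down.
Directrix is the horizontal line y = k − p = -3 − (-8) = 5.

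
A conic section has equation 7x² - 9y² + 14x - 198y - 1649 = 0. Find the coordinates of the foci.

(-13, -11) and (11, -11)

Group the x- and y-terms: 7(x² + 2x) -9(y² + 22y) = 1649
Completing the square gives 7(x + 1)² -9(y + 11)² = 1649 + 7 - 1089 = 567.
Dividing both sides by 567: (x + 1)²/81 - (y + 11)²/63 = 1
Hyperbola, center (-1, -11), transverse axis horizontal; a² = 81, b² = 63.
c² = a² + b² = 81 + 63 = 144, so c = 12.
Foci lie on the horizontal axis through the center: (h ± c, k).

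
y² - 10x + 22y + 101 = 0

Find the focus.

(1/2, -11)

Only y is squared. Complete the square in y: (y + 11)² = 10(x + 2).
Vertex (-2, -11); 4p = 10 so p = 5/2. Opens right.
Focus is p units from the vertex along the axis: (h + p, k).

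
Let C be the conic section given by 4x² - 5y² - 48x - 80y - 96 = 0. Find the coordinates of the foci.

Collect terms: 4(x² - 12x) -5(y² + 16y) = 96
4(x - 6)² -5(y + 8)² = 96 + 144 - 320 = -80
Divide through by -80 to get (y + 8)²/16 - (x - 6)²/20 = 1.
Hyperbola, center (6, -8), transverse axis vertical; a² = 16, b² = 20.
c² = a² + b² = 16 + 20 = 36, so c = 6.
Foci lie on the vertical axis through the center: (h, k ± c).

(6, -14) and (6, -2)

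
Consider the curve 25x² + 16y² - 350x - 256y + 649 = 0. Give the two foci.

(7, 2) and (7, 14)

25(x² - 14x) + 16(y² - 16y) = -649
25(x - 7)² + 16(y - 8)² = -649 + 1225 + 1024 = 1600
Divide through by 1600 to get (x - 7)²/64 + (y - 8)²/100 = 1.
Ellipse, center (7, 8), major axis vertical; a² = 100, b² = 64.
c² = a² - b² = 100 - 64 = 36, so c = 6.
Foci lie on the vertical axis through the center: (h, k ± c).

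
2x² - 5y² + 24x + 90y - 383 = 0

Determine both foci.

(-6 - √35, 9) and (-6 + √35, 9)

2(x² + 12x) -5(y² - 18y) = 383
Complete the square in x and y: 2(x + 6)² -5(y - 9)² = 383 + 72 - 405 = 50
Divide through by 50 to get (x + 6)²/25 - (y - 9)²/10 = 1.
Hyperbola, center (-6, 9), transverse axis horizontal; a² = 25, b² = 10.
c² = a² + b² = 25 + 10 = 35, so c = √35.
Foci lie on the horizontal axis through the center: (h ± c, k).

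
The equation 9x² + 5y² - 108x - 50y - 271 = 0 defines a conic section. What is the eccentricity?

e = 2/3

Group: 9(x² - 12x) + 5(y² - 10y) = 271
Complete the square: 9(x - 6)² + 5(y - 5)² = 271 + 324 + 125 = 720
Dividing both sides by 720: (x - 6)²/80 + (y - 5)²/144 = 1
Ellipse, center (6, 5), major axis vertical; a² = 144, b² = 80.
c² = a² - b² = 64, so c = 8.
e = c/a = 8/12 = 2/3.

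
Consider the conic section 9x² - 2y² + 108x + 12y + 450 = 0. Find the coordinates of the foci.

(-6, 3 - 2√22) and (-6, 3 + 2√22)

Group: 9(x² + 12x) -2(y² - 6y) = -450
Complete the square in x and y: 9(x + 6)² -2(y - 3)² = -450 + 324 - 18 = -144
Divide by -144: (y - 3)²/72 - (x + 6)²/16 = 1
Hyperbola, center (-6, 3), transverse axis vertical; a² = 72, b² = 16.
c² = a² + b² = 72 + 16 = 88, so c = 2√22.
Foci lie on the vertical axis through the center: (h, k ± c).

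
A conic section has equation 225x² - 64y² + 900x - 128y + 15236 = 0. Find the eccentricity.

e = 17/15

Group the x- and y-terms: 225(x² + 4x) -64(y² + 2y) = -15236
Complete the square: 225(x + 2)² -64(y + 1)² = -15236 + 900 - 64 = -14400
Dividing both sides by -14400: (y + 1)²/225 - (x + 2)²/64 = 1
Hyperbola, center (-2, -1), transverse axis vertical; a² = 225, b² = 64.
c² = a² + b² = 289, so c = 17.
e = c/a = 17/15.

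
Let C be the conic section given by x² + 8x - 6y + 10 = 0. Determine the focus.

(-4, 1/2)

Only x is squared. Complete the square in x: (x + 4)² = 6(y + 1).
Vertex (-4, -1); 4p = 6 so p = 3/2. Opens up.
Focus is p units from the vertex along the axis: (h, k + p).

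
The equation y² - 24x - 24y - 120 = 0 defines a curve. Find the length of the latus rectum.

24

Only y is squared. Complete the square in y: (y - 12)² = 24(x + 11).
Vertex (-11, 12); 4p = 24 so p = 6. Opens right.
Latus rectum length = |4p| = 24.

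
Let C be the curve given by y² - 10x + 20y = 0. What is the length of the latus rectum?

Only y is squared. Complete the square in y: (y + 10)² = 10(x + 10).
Vertex (-10, -10); 4p = 10 so p = 5/2. Opens right.
Latus rectum length = |4p| = 10.

10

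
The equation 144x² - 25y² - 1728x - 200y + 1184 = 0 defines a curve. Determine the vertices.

Rearranging, 144(x² - 12x) -25(y² + 8y) = -1184.
Complete the square in x and y: 144(x - 6)² -25(y + 4)² = -1184 + 5184 - 400 = 3600
Dividing both sides by 3600: (x - 6)²/25 - (y + 4)²/144 = 1
Hyperbola, center (6, -4), transverse axis horizontal; a² = 25, b² = 144.
a = 5. Vertices at (h ± a, k).

(1, -4) and (11, -4)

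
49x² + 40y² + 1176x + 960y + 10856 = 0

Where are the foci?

(-12, -15) and (-12, -9)

Group the x- and y-terms: 49(x² + 24x) + 40(y² + 24y) = -10856
Complete the square: 49(x + 12)² + 40(y + 12)² = -10856 + 7056 + 5760 = 1960
Divide through by 1960 to get (x + 12)²/40 + (y + 12)²/49 = 1.
Ellipse, center (-12, -12), major axis vertical; a² = 49, b² = 40.
c² = a² - b² = 49 - 40 = 9, so c = 3.
Foci lie on the vertical axis through the center: (h, k ± c).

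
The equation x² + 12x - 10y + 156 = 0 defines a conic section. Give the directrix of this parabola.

Only x is squared. Complete the square in x: (x + 6)² = 10(y - 12).
Vertex (-6, 12); 4p = 10 so p = 5/2. Opens up.
Directrix is the horizontal line y = k − p = 12 − (5/2) = 19/2.

y = 19/2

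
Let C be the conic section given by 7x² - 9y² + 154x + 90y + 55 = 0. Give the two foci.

7(x² + 22x) -9(y² - 10y) = -55
7(x + 11)² -9(y - 5)² = -55 + 847 - 225 = 567
Divide through by 567 to get (x + 11)²/81 - (y - 5)²/63 = 1.
Hyperbola, center (-11, 5), transverse axis horizontal; a² = 81, b² = 63.
c² = a² + b² = 81 + 63 = 144, so c = 12.
Foci lie on the horizontal axis through the center: (h ± c, k).

(-23, 5) and (1, 5)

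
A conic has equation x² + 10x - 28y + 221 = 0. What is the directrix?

Only x is squared. Complete the square in x: (x + 5)² = 28(y - 7).
Vertex (-5, 7); 4p = 28 so p = 7. Opens up.
Directrix is the horizontal line y = k − p = 7 − (7) = 0.

y = 0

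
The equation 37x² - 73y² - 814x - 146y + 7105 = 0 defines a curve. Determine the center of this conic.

(11, -1)

Group: 37(x² - 22x) -73(y² + 2y) = -7105
Completing the square gives 37(x - 11)² -73(y + 1)² = -7105 + 4477 - 73 = -2701.
Dividing both sides by -2701: (y + 1)²/37 - (x - 11)²/73 = 1
Hyperbola with center (11, -1).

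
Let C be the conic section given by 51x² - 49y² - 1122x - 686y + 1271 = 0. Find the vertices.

51(x² - 22x) -49(y² + 14y) = -1271
Completing the square gives 51(x - 11)² -49(y + 7)² = -1271 + 6171 - 2401 = 2499.
Divide through by 2499 to get (x - 11)²/49 - (y + 7)²/51 = 1.
Hyperbola, center (11, -7), transverse axis horizontal; a² = 49, b² = 51.
a = 7. Vertices at (h ± a, k).

(4, -7) and (18, -7)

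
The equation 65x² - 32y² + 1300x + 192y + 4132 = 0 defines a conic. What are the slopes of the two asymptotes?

√130/8 and -√130/8

Collect terms: 65(x² + 20x) -32(y² - 6y) = -4132
Complete the square in x and y: 65(x + 10)² -32(y - 3)² = -4132 + 6500 - 288 = 2080
Dividing both sides by 2080: (x + 10)²/32 - (y - 3)²/65 = 1
Hyperbola, center (-10, 3), transverse axis horizontal; a² = 32, b² = 65.
For a horizontal hyperbola the asymptotes have slope ±b/a.
Here that is ±√65/4√2 = ±√130/8.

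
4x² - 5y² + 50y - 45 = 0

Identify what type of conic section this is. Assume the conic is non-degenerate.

hyperbola

No xy term. Coefficients of x² and y² are A = 4, C = -5.
A and C have opposite signs ⇒ hyperbola.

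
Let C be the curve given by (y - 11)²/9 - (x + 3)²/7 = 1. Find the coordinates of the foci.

(-3, 7) and (-3, 15)

Center (-3, 11). The positive term is the y-term, so the transverse axis is vertical; a² = 9, b² = 7.
c² = a² + b² = 9 + 7 = 16, so c = 4.
Foci lie on the vertical axis through the center: (h, k ± c).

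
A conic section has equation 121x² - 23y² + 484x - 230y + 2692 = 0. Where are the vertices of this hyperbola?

(-2, -16) and (-2, 6)

Group the x- and y-terms: 121(x² + 4x) -23(y² + 10y) = -2692
Complete the square in x and y: 121(x + 2)² -23(y + 5)² = -2692 + 484 - 575 = -2783
Divide through by -2783 to get (y + 5)²/121 - (x + 2)²/23 = 1.
Hyperbola, center (-2, -5), transverse axis vertical; a² = 121, b² = 23.
a = 11. Vertices at (h, k ± a).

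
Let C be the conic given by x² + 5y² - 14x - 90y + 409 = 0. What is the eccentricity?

Group: (x² - 14x) + 5(y² - 18y) = -409
(x - 7)² + 5(y - 9)² = -409 + 49 + 405 = 45
Divide by 45: (x - 7)²/45 + (y - 9)²/9 = 1
Ellipse, center (7, 9), major axis horizontal; a² = 45, b² = 9.
c² = a² - b² = 36, so c = 6.
e = c/a = 6/3√5 = 2√5/5.

e = 2√5/5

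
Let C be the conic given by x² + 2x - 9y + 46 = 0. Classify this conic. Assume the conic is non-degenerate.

parabola

No xy term. Coefficients of x² and y² are A = 1, C = 0.
Exactly one squared variable ⇒ parabola.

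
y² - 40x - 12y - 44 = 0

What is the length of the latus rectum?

40

Only y is squared. Complete the square in y: (y - 6)² = 40(x + 2).
Vertex (-2, 6); 4p = 40 so p = 10. Opens right.
Latus rectum length = |4p| = 40.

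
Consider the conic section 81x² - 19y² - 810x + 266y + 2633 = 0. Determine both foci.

(5, -3) and (5, 17)

Rearranging, 81(x² - 10x) -19(y² - 14y) = -2633.
Completing the square gives 81(x - 5)² -19(y - 7)² = -2633 + 2025 - 931 = -1539.
Divide by -1539: (y - 7)²/81 - (x - 5)²/19 = 1
Hyperbola, center (5, 7), transverse axis vertical; a² = 81, b² = 19.
c² = a² + b² = 81 + 19 = 100, so c = 10.
Foci lie on the vertical axis through the center: (h, k ± c).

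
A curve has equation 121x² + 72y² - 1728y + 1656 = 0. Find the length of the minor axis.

121x² + 72(y² - 24y) = -1656
Completing the square gives 121x² + 72(y - 12)² = -1656 + 0 + 10368 = 8712.
Divide through by 8712 to get x²/72 + (y - 12)²/121 = 1.
Ellipse, center (0, 12), major axis vertical; a² = 121, b² = 72.
b² = 72 so b = 6√2; the minor axis has length 2b = 12√2.

12√2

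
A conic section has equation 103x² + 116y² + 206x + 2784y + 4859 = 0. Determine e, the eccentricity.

Collect terms: 103(x² + 2x) + 116(y² + 24y) = -4859
Complete the square in x and y: 103(x + 1)² + 116(y + 12)² = -4859 + 103 + 16704 = 11948
Divide by 11948: (x + 1)²/116 + (y + 12)²/103 = 1
Ellipse, center (-1, -12), major axis horizontal; a² = 116, b² = 103.
c² = a² - b² = 13, so c = √13.
e = c/a = √13/2√29 = √377/58.

e = √377/58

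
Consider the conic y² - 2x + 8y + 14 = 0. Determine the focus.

Only y is squared. Complete the square in y: (y + 4)² = 2(x + 1).
Vertex (-1, -4); 4p = 2 so p = 1/2. Opens right.
Focus is p units from the vertex along the axis: (h + p, k).

(-1/2, -4)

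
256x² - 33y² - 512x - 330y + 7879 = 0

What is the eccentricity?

Group the x- and y-terms: 256(x² - 2x) -33(y² + 10y) = -7879
256(x - 1)² -33(y + 5)² = -7879 + 256 - 825 = -8448
Divide by -8448: (y + 5)²/256 - (x - 1)²/33 = 1
Hyperbola, center (1, -5), transverse axis vertical; a² = 256, b² = 33.
c² = a² + b² = 289, so c = 17.
e = c/a = 17/16.

e = 17/16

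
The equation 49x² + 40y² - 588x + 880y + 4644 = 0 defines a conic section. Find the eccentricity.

e = 3/7

Group the x- and y-terms: 49(x² - 12x) + 40(y² + 22y) = -4644
Completing the square gives 49(x - 6)² + 40(y + 11)² = -4644 + 1764 + 4840 = 1960.
Divide through by 1960 to get (x - 6)²/40 + (y + 11)²/49 = 1.
Ellipse, center (6, -11), major axis vertical; a² = 49, b² = 40.
c² = a² - b² = 9, so c = 3.
e = c/a = 3/7.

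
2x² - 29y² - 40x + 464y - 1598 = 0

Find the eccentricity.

e = √62/2

Collect terms: 2(x² - 20x) -29(y² - 16y) = 1598
Complete the square in x and y: 2(x - 10)² -29(y - 8)² = 1598 + 200 - 1856 = -58
Divide by -58: (y - 8)²/2 - (x - 10)²/29 = 1
Hyperbola, center (10, 8), transverse axis vertical; a² = 2, b² = 29.
c² = a² + b² = 31, so c = √31.
e = c/a = √31/√2 = √62/2.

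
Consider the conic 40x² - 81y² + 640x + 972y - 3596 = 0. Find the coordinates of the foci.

(-19, 6) and (3, 6)

Group the x- and y-terms: 40(x² + 16x) -81(y² - 12y) = 3596
Completing the square gives 40(x + 8)² -81(y - 6)² = 3596 + 2560 - 2916 = 3240.
Divide through by 3240 to get (x + 8)²/81 - (y - 6)²/40 = 1.
Hyperbola, center (-8, 6), transverse axis horizontal; a² = 81, b² = 40.
c² = a² + b² = 81 + 40 = 121, so c = 11.
Foci lie on the horizontal axis through the center: (h ± c, k).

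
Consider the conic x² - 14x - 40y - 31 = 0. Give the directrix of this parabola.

Only x is squared. Complete the square in x: (x - 7)² = 40(y + 2).
Vertex (7, -2); 4p = 40 so p = 10. Opens up.
Directrix is the horizontal line y = k − p = -2 − (10) = -12.

y = -12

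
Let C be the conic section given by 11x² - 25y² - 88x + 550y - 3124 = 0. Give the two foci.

(-2, 11) and (10, 11)

Collect terms: 11(x² - 8x) -25(y² - 22y) = 3124
11(x - 4)² -25(y - 11)² = 3124 + 176 - 3025 = 275
Divide by 275: (x - 4)²/25 - (y - 11)²/11 = 1
Hyperbola, center (4, 11), transverse axis horizontal; a² = 25, b² = 11.
c² = a² + b² = 25 + 11 = 36, so c = 6.
Foci lie on the horizontal axis through the center: (h ± c, k).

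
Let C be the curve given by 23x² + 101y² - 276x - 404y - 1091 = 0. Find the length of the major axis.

2√101

23(x² - 12x) + 101(y² - 4y) = 1091
Complete the square: 23(x - 6)² + 101(y - 2)² = 1091 + 828 + 404 = 2323
Dividing both sides by 2323: (x - 6)²/101 + (y - 2)²/23 = 1
Ellipse, center (6, 2), major axis horizontal; a² = 101, b² = 23.
a² = 101 so a = √101; the major axis has length 2a = 2√101.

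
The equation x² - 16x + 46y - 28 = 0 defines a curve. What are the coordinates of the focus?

Only x is squared. Complete the square in x: (x - 8)² = -46(y - 2).
Vertex (8, 2); 4p = -46 so p = -23/2. Opens down.
Focus is p units from the vertex along the axis: (h, k + p).

(8, -19/2)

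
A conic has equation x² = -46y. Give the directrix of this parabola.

Vertex (0, 0); 4p = -46 so p = -23/2. Opens down.
Directrix is the horizontal line y = k − p = 0 − (-23/2) = 23/2.

y = 23/2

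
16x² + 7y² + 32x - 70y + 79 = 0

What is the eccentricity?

e = 3/4

Group: 16(x² + 2x) + 7(y² - 10y) = -79
Completing the square gives 16(x + 1)² + 7(y - 5)² = -79 + 16 + 175 = 112.
Divide by 112: (x + 1)²/7 + (y - 5)²/16 = 1
Ellipse, center (-1, 5), major axis vertical; a² = 16, b² = 7.
c² = a² - b² = 9, so c = 3.
e = c/a = 3/4.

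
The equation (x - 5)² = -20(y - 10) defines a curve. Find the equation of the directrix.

Vertex (5, 10); 4p = -20 so p = -5. Opens down.
Directrix is the horizontal line y = k − p = 10 − (-5) = 15.

y = 15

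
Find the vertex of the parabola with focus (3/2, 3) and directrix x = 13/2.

(4, 3)

The vertex is the midpoint between the focus and the directrix along the axis of symmetry.
Axis is horizontal (directrix is vertical). Vertex x-coordinate = (3/2 + 13/2)/2 = 4; y-coordinate = 3.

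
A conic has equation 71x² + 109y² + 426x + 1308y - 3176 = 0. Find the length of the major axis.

Collect terms: 71(x² + 6x) + 109(y² + 12y) = 3176
Completing the square gives 71(x + 3)² + 109(y + 6)² = 3176 + 639 + 3924 = 7739.
Divide through by 7739 to get (x + 3)²/109 + (y + 6)²/71 = 1.
Ellipse, center (-3, -6), major axis horizontal; a² = 109, b² = 71.
a² = 109 so a = √109; the major axis has length 2a = 2√109.

2√109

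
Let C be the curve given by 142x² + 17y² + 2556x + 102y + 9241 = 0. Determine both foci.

Collect terms: 142(x² + 18x) + 17(y² + 6y) = -9241
142(x + 9)² + 17(y + 3)² = -9241 + 11502 + 153 = 2414
Dividing both sides by 2414: (x + 9)²/17 + (y + 3)²/142 = 1
Ellipse, center (-9, -3), major axis vertical; a² = 142, b² = 17.
c² = a² - b² = 142 - 17 = 125, so c = 5√5.
Foci lie on the vertical axis through the center: (h, k ± c).

(-9, -3 - 5√5) and (-9, -3 + 5√5)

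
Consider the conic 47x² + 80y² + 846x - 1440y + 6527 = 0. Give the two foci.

Collect terms: 47(x² + 18x) + 80(y² - 18y) = -6527
Complete the square: 47(x + 9)² + 80(y - 9)² = -6527 + 3807 + 6480 = 3760
Dividing both sides by 3760: (x + 9)²/80 + (y - 9)²/47 = 1
Ellipse, center (-9, 9), major axis horizontal; a² = 80, b² = 47.
c² = a² - b² = 80 - 47 = 33, so c = √33.
Foci lie on the horizontal axis through the center: (h ± c, k).

(-9 - √33, 9) and (-9 + √33, 9)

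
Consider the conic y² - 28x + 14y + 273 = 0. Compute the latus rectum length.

Only y is squared. Complete the square in y: (y + 7)² = 28(x - 8).
Vertex (8, -7); 4p = 28 so p = 7. Opens right.
Latus rectum length = |4p| = 28.

28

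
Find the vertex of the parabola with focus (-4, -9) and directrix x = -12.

(-8, -9)

The vertex is the midpoint between the focus and the directrix along the axis of symmetry.
Axis is horizontal (directrix is vertical). Vertex x-coordinate = (-4 + (-12))/2 = -8; y-coordinate = -9.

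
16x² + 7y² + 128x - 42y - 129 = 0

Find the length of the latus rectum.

16(x² + 8x) + 7(y² - 6y) = 129
Complete the square: 16(x + 4)² + 7(y - 3)² = 129 + 256 + 63 = 448
Divide by 448: (x + 4)²/28 + (y - 3)²/64 = 1
Ellipse, center (-4, 3), major axis vertical; a² = 64, b² = 28.
Latus rectum length = 2b²/a = 2·28/8 = 7.

7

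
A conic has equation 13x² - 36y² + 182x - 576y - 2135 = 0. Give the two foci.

Collect terms: 13(x² + 14x) -36(y² + 16y) = 2135
13(x + 7)² -36(y + 8)² = 2135 + 637 - 2304 = 468
Divide by 468: (x + 7)²/36 - (y + 8)²/13 = 1
Hyperbola, center (-7, -8), transverse axis horizontal; a² = 36, b² = 13.
c² = a² + b² = 36 + 13 = 49, so c = 7.
Foci lie on the horizontal axis through the center: (h ± c, k).

(-14, -8) and (0, -8)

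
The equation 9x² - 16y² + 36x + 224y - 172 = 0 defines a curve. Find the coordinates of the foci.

Collect terms: 9(x² + 4x) -16(y² - 14y) = 172
Complete the square: 9(x + 2)² -16(y - 7)² = 172 + 36 - 784 = -576
Dividing both sides by -576: (y - 7)²/36 - (x + 2)²/64 = 1
Hyperbola, center (-2, 7), transverse axis vertical; a² = 36, b² = 64.
c² = a² + b² = 36 + 64 = 100, so c = 10.
Foci lie on the vertical axis through the center: (h, k ± c).

(-2, -3) and (-2, 17)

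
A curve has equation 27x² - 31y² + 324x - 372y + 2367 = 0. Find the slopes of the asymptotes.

Group the x- and y-terms: 27(x² + 12x) -31(y² + 12y) = -2367
Completing the square gives 27(x + 6)² -31(y + 6)² = -2367 + 972 - 1116 = -2511.
Dividing both sides by -2511: (y + 6)²/81 - (x + 6)²/93 = 1
Hyperbola, center (-6, -6), transverse axis vertical; a² = 81, b² = 93.
For a vertical hyperbola the asymptotes have slope ±a/b.
Here that is ±9/√93 = ±3√93/31.

3√93/31 and -3√93/31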